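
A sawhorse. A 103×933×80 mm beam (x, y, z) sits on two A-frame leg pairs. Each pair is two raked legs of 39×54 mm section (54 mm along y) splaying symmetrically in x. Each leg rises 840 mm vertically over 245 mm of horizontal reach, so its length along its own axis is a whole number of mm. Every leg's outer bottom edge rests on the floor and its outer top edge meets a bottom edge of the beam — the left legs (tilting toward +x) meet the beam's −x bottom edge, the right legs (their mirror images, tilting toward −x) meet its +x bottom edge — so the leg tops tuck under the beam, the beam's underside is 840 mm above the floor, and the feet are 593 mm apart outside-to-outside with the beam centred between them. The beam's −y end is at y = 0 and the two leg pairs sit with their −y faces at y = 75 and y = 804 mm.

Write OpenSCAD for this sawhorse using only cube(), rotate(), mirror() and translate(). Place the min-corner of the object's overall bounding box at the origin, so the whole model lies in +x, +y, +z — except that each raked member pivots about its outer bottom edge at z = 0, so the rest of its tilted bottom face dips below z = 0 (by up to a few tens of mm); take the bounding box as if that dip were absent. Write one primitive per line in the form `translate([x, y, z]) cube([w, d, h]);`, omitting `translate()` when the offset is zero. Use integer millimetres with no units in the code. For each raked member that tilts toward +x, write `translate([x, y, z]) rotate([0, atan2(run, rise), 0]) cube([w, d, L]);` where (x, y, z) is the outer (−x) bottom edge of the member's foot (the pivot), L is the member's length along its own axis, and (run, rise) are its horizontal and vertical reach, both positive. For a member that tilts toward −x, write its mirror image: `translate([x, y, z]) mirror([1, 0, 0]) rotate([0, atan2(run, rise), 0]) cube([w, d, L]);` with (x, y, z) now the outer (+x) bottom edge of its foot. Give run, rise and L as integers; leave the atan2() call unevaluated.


translate([245, 0, 840]) cube([103, 933, 80]);
translate([0, 75, 0]) rotate([0, atan2(245, 840), 0]) cube([39, 54, 875]);
translate([593, 75, 0]) mirror([1, 0, 0]) rotate([0, atan2(245, 840), 0]) cube([39, 54, 875]);
translate([0, 804, 0]) rotate([0, atan2(245, 840), 0]) cube([39, 54, 875]);
translate([593, 804, 0]) mirror([1, 0, 0]) rotate([0, atan2(245, 840), 0]) cube([39, 54, 875]);


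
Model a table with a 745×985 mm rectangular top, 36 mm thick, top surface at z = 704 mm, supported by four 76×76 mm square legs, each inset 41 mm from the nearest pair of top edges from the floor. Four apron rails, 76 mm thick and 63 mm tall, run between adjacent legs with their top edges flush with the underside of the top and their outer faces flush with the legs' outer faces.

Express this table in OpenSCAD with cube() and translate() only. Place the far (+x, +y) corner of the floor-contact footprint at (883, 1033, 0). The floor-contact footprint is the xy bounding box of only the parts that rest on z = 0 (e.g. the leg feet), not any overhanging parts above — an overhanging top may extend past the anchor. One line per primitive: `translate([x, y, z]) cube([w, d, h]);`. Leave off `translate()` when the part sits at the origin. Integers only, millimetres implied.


translate([179, 89, 668]) cube([745, 985, 36]);
translate([220, 130, 0]) cube([76, 76, 668]);
translate([807, 130, 0]) cube([76, 76, 668]);
translate([220, 957, 0]) cube([76, 76, 668]);
translate([807, 957, 0]) cube([76, 76, 668]);
translate([296, 130, 605]) cube([511, 76, 63]);
translate([296, 957, 605]) cube([511, 76, 63]);
translate([220, 206, 605]) cube([76, 751, 63]);
translate([807, 206, 605]) cube([76, 751, 63]);


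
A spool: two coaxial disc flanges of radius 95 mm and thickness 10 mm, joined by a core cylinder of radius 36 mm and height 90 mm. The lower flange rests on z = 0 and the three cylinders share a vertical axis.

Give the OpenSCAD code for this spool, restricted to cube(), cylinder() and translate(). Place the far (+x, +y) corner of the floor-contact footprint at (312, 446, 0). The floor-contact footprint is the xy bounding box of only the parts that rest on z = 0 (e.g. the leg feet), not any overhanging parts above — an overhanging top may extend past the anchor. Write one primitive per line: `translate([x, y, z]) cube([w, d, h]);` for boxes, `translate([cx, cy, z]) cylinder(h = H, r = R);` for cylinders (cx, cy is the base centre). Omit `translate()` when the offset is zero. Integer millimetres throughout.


translate([217, 351, 0]) cylinder(h = 10, r = 95);
translate([217, 351, 10]) cylinder(h = 90, r = 36);
translate([217, 351, 100]) cylinder(h = 10, r = 95);


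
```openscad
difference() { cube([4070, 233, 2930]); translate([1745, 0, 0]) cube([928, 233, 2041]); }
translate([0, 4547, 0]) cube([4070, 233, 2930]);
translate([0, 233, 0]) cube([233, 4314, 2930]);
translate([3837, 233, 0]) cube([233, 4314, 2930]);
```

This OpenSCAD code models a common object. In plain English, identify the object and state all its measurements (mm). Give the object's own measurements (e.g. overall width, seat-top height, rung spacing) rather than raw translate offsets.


A single room: four walls, each 2930 mm tall and 233 mm thick, enclosing an outside footprint 4070×4780 mm (x × y), no floor or roof. The front and back walls (−y and +y sides) run the full x-width; the side walls fit between their inner faces. A door opening 928 mm wide and 2041 mm tall is cut through the front wall from the floor up, its −x edge 1745 mm from the wall's −x end.


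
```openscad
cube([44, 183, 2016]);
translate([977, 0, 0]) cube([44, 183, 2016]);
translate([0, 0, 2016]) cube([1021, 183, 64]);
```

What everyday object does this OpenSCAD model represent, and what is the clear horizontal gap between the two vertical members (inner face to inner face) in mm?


A door frame. The clear opening width is 933 mm.

Two 2016 mm tall posts with a header on top — a door frame. The left jamb is 44 mm wide at x = 0; the right jamb starts at x = 977. The clear opening is 977 − 44 = 933 mm.


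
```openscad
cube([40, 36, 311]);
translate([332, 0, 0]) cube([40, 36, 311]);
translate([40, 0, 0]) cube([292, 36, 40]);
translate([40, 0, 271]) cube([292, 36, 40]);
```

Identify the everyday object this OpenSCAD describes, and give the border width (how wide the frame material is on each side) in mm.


A picture frame. The border width is 40 mm.

Four thin pieces enclosing a rectangular opening — a picture frame. The two full-height stiles are 311 mm tall; the top rail sits at z = 271 and is 40 mm tall, so the border above the opening is 311 − 271 = 40 mm, matching the stile x-width.


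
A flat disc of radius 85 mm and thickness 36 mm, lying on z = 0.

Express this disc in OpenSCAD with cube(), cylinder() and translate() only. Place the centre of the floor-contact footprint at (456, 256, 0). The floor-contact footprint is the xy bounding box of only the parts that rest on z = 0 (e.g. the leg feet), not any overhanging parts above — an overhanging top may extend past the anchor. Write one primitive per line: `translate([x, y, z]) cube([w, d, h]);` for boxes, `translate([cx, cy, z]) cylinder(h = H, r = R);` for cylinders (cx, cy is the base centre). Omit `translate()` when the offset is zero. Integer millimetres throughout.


translate([456, 256, 0]) cylinder(h = 36, r = 85);


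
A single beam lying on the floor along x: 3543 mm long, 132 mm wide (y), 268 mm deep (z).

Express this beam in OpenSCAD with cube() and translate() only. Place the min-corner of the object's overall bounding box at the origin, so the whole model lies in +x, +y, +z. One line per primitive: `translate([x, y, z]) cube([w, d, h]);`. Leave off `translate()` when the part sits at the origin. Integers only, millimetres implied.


cube([3543, 132, 268]);


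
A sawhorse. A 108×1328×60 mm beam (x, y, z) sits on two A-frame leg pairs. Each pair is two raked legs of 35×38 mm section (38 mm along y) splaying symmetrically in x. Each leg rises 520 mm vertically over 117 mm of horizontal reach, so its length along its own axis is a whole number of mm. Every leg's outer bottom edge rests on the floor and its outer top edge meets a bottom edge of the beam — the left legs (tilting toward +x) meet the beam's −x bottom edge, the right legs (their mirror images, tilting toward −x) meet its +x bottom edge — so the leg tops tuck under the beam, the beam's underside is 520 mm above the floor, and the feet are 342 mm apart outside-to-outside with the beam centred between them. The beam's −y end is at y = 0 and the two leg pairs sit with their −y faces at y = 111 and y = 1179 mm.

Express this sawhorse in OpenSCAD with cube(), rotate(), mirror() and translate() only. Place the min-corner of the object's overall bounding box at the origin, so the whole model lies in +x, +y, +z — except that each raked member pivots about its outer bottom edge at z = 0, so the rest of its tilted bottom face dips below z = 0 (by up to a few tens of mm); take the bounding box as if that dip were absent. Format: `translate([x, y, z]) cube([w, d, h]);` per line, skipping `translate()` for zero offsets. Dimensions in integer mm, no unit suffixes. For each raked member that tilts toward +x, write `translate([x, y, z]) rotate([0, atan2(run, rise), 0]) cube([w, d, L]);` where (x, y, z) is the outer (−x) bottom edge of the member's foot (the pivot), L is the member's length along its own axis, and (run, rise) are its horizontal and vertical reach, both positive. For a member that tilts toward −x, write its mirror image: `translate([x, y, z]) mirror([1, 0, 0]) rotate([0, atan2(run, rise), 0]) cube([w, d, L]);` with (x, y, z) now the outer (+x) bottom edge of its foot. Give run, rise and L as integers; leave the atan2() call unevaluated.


translate([117, 0, 520]) cube([108, 1328, 60]);
translate([0, 111, 0]) rotate([0, atan2(117, 520), 0]) cube([35, 38, 533]);
translate([342, 111, 0]) mirror([1, 0, 0]) rotate([0, atan2(117, 520), 0]) cube([35, 38, 533]);
translate([0, 1179, 0]) rotate([0, atan2(117, 520), 0]) cube([35, 38, 533]);
translate([342, 1179, 0]) mirror([1, 0, 0]) rotate([0, atan2(117, 520), 0]) cube([35, 38, 533]);


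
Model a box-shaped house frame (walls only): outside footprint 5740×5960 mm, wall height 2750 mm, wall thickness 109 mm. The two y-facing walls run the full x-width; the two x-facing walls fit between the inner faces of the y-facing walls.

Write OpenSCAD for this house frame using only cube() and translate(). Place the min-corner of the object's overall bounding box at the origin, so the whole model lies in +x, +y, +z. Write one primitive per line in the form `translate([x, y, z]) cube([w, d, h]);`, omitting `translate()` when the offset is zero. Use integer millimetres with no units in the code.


cube([5740, 109, 2750]);
translate([0, 5851, 0]) cube([5740, 109, 2750]);
translate([0, 109, 0]) cube([109, 5742, 2750]);
translate([5631, 109, 0]) cube([109, 5742, 2750]);


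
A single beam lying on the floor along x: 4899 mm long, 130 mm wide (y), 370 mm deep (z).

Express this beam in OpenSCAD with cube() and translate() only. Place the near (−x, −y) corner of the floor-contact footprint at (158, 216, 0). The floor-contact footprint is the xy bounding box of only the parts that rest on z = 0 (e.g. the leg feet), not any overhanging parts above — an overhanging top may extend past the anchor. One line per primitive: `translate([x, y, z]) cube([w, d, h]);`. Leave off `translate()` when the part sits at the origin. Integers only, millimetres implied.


translate([158, 216, 0]) cube([4899, 130, 370]);


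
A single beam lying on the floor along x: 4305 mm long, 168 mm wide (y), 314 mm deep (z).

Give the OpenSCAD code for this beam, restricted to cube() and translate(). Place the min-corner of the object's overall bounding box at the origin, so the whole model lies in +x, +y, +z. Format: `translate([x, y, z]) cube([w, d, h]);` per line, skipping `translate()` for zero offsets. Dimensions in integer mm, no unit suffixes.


cube([4305, 168, 314]);


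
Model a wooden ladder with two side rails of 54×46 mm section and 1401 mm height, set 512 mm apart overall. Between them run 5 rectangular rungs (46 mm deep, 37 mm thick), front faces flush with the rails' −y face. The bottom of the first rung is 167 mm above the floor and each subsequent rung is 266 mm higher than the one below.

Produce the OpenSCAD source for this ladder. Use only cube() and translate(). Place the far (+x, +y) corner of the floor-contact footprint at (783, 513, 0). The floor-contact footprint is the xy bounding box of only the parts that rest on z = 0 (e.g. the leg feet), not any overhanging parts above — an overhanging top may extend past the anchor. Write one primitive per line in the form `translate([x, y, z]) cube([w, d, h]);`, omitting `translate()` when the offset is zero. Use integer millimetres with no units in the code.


// rung span = 512 - 2*54 = 404
// rung[k] z = 167 + k*266
translate([271, 467, 0]) cube([54, 46, 1401]);
translate([729, 467, 0]) cube([54, 46, 1401]);
translate([325, 467, 167]) cube([404, 46, 37]);
translate([325, 467, 433]) cube([404, 46, 37]);
translate([325, 467, 699]) cube([404, 46, 37]);
translate([325, 467, 965]) cube([404, 46, 37]);
translate([325, 467, 1231]) cube([404, 46, 37]);


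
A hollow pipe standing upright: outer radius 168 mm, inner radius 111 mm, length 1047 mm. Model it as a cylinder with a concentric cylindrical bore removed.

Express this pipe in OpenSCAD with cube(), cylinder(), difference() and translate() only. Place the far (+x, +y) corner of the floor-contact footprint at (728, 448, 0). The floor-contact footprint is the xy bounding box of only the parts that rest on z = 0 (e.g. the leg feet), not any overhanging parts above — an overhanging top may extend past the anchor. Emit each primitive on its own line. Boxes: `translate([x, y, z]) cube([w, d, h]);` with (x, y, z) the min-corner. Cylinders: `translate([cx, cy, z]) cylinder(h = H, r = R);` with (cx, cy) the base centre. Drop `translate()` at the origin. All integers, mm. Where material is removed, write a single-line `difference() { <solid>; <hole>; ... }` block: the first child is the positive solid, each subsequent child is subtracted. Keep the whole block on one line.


difference() { translate([560, 280, 0]) cylinder(h = 1047, r = 168); translate([560, 280, 0]) cylinder(h = 1047, r = 111); }


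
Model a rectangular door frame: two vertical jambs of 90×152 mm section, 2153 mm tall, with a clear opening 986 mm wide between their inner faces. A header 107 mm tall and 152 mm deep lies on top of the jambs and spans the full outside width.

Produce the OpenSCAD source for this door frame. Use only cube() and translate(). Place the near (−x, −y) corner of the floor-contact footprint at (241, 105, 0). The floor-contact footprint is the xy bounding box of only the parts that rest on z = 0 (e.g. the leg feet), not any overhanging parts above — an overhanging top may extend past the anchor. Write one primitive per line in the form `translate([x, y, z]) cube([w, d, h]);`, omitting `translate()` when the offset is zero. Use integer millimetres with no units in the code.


translate([241, 105, 0]) cube([90, 152, 2153]);
translate([1317, 105, 0]) cube([90, 152, 2153]);
translate([241, 105, 2153]) cube([1166, 152, 107]);


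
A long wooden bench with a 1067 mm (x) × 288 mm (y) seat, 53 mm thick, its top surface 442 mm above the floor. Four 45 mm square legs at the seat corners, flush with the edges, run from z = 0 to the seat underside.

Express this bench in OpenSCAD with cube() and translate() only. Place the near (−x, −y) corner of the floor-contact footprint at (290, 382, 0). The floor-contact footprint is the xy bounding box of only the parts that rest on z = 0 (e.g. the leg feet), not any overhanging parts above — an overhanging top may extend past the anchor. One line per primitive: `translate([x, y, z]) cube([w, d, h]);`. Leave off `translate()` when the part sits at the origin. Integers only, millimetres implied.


translate([290, 382, 389]) cube([1067, 288, 53]);
translate([290, 382, 0]) cube([45, 45, 389]);
translate([290, 625, 0]) cube([45, 45, 389]);
translate([1312, 382, 0]) cube([45, 45, 389]);
translate([1312, 625, 0]) cube([45, 45, 389]);


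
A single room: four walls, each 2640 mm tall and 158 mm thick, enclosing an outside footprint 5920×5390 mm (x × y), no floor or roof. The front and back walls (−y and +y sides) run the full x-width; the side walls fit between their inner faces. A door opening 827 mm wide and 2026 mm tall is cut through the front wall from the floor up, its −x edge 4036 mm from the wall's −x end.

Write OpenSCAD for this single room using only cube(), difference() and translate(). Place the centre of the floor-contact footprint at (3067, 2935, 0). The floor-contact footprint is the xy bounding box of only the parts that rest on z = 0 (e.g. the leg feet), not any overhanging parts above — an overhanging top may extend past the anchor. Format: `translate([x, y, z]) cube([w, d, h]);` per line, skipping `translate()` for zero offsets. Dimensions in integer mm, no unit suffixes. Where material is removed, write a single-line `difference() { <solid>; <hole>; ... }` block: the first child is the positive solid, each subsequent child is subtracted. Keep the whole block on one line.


difference() { translate([107, 240, 0]) cube([5920, 158, 2640]); translate([4143, 240, 0]) cube([827, 158, 2026]); }
translate([107, 5472, 0]) cube([5920, 158, 2640]);
translate([107, 398, 0]) cube([158, 5074, 2640]);
translate([5869, 398, 0]) cube([158, 5074, 2640]);


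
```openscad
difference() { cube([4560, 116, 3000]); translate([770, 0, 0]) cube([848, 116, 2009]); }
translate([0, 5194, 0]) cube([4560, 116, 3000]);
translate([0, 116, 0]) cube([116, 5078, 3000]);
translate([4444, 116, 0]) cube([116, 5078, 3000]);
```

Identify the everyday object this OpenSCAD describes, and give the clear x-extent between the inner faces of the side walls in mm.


A single room. The interior width is 4328 mm.

Four walls enclosing a rectangle with a door in the front wall — a room. Outside width 4560 minus two 116 mm walls gives 4328 mm.


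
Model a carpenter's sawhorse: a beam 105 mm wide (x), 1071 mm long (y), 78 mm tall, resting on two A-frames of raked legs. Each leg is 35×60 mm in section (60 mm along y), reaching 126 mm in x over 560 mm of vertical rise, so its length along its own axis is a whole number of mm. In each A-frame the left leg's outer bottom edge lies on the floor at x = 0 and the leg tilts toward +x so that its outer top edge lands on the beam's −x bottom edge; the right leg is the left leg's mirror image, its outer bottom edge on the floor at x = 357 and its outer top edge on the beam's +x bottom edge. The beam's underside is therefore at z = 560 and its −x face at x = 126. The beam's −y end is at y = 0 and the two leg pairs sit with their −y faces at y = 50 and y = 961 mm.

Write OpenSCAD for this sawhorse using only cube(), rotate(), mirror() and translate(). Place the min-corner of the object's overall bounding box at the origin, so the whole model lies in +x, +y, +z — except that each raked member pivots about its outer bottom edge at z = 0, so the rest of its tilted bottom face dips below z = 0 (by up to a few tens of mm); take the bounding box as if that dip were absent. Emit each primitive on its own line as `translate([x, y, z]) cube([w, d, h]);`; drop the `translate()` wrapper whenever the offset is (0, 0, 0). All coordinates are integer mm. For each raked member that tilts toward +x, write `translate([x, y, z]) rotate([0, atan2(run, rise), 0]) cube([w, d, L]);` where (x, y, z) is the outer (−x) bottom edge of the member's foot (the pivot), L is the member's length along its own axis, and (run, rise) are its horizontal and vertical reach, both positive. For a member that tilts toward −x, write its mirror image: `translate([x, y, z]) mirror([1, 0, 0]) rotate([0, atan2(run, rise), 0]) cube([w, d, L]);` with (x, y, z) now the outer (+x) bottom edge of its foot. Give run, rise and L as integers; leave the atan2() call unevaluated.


translate([126, 0, 560]) cube([105, 1071, 78]);
translate([0, 50, 0]) rotate([0, atan2(126, 560), 0]) cube([35, 60, 574]);
translate([357, 50, 0]) mirror([1, 0, 0]) rotate([0, atan2(126, 560), 0]) cube([35, 60, 574]);
translate([0, 961, 0]) rotate([0, atan2(126, 560), 0]) cube([35, 60, 574]);
translate([357, 961, 0]) mirror([1, 0, 0]) rotate([0, atan2(126, 560), 0]) cube([35, 60, 574]);


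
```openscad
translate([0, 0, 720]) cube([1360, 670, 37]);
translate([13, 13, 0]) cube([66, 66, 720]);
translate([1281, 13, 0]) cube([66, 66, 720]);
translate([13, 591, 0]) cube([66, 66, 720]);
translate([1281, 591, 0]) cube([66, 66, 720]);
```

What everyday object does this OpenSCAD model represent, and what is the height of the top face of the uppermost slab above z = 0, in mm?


A table. The table height is 757 mm.

A 1360×670×37 slab sits at z = 720 on four 66 mm square posts — a table. The top surface is at 720 + 37 = 757 mm.


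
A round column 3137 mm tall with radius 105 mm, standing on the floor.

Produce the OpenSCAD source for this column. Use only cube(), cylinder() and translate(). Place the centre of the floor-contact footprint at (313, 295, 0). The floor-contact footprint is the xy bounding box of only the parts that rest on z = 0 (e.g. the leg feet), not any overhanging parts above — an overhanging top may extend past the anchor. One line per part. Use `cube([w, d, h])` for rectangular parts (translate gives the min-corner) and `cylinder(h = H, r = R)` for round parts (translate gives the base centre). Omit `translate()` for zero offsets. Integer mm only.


translate([313, 295, 0]) cylinder(h = 3137, r = 105);


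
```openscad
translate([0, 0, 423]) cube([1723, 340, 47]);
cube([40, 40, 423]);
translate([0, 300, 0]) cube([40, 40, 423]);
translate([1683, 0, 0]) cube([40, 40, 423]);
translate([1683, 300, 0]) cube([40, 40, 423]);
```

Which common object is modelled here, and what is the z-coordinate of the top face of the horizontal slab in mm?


A bench. The seat-top height is 470 mm.

A long slab on four corner posts — a bench. The slab sits at z = 423 with thickness 47, so the top is 423 + 47 = 470 mm.


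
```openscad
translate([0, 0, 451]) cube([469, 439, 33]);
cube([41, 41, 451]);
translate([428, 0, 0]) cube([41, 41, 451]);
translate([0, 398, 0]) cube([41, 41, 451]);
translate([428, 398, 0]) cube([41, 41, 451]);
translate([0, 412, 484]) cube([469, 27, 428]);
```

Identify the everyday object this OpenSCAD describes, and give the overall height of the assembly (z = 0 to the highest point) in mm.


A chair. The overall height is 912 mm.

A slab on four corner posts with a tall panel at the back — a chair. The seat slab sits at z = 451 with thickness 33, and the 428 mm backrest starts at the seat top, so the overall height is 451 + 33 + 428 = 912 mm.


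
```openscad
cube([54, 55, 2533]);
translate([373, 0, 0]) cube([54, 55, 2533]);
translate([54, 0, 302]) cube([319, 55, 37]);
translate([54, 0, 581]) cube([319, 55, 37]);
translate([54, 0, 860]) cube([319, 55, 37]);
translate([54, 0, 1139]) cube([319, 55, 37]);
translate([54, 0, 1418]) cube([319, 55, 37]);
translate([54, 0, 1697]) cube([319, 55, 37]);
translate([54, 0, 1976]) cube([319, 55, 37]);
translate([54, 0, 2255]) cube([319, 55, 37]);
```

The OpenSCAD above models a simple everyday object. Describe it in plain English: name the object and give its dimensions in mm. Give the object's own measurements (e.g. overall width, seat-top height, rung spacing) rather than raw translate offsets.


A straight ladder. Two 54×55 mm vertical rails, 2533 mm tall, stand 427 mm apart (outside-to-outside) with their front faces coplanar on the −y side. 8 rungs, each 55 mm deep and 37 mm tall, span between the inner faces of the rails, front faces flush with the rails. The lowest rung's underside is at z = 302 mm and rungs are spaced 279 mm apart (underside to underside).


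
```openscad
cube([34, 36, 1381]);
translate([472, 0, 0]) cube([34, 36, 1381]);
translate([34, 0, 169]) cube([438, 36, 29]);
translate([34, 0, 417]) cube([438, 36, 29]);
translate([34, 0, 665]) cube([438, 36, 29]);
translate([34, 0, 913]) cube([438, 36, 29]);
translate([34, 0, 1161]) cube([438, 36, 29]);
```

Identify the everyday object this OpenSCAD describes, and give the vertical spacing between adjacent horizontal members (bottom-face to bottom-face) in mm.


A ladder. The rung spacing is 248 mm.

Two tall 34×36 posts with 5 short bars between them — a ladder. Adjacent rungs sit at z = 169 and z = 417, so the spacing is 417 − 169 = 248 mm.


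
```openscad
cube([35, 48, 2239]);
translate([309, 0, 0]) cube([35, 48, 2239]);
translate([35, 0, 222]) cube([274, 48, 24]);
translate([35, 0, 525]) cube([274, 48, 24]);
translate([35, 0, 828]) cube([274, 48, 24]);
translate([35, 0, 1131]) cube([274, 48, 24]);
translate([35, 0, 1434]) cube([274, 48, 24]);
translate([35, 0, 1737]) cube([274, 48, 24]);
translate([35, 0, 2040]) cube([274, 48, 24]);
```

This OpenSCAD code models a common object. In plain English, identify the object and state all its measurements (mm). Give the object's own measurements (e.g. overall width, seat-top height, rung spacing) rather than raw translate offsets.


A straight ladder. Two 35×48 mm vertical rails, 2239 mm tall, stand 344 mm apart (outside-to-outside) with their front faces coplanar on the −y side. 7 rungs, each 48 mm deep and 24 mm tall, span between the inner faces of the rails, front faces flush with the rails. The lowest rung's underside is at z = 222 mm and rungs are spaced 303 mm apart (underside to underside).


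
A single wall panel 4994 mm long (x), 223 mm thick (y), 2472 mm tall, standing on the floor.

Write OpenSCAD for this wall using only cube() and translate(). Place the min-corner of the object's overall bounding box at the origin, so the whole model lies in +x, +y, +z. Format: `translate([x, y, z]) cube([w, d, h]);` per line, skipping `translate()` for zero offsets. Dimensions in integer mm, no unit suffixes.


cube([4994, 223, 2472]);


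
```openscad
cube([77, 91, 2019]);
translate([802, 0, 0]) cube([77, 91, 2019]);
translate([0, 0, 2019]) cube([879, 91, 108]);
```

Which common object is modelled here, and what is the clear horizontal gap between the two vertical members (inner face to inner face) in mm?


A door frame. The clear opening width is 725 mm.

Two 2019 mm tall posts with a header on top — a door frame. The left jamb is 77 mm wide at x = 0; the right jamb starts at x = 802. The clear opening is 802 − 77 = 725 mm.


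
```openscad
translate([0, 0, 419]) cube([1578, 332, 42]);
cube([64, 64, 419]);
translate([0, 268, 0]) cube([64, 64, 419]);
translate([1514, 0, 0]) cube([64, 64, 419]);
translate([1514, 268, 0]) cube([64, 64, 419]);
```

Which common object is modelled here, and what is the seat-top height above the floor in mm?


A bench. The seat-top height is 461 mm.

A long slab on four corner posts — a bench. The slab sits at z = 419 with thickness 42, so the top is 419 + 42 = 461 mm.


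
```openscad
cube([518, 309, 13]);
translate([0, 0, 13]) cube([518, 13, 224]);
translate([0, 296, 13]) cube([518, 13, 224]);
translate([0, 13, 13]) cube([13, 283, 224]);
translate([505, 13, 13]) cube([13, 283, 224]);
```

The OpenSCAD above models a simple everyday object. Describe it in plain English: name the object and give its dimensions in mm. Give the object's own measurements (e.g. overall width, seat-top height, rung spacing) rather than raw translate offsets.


An open-topped rectangular box: outside dimensions 518×309×237 mm, with a uniform wall and base thickness of 13 mm. The base is a full 518×309 slab on the floor; four walls sit on top of the base. The front and back walls (the −y and +y sides) span the full width; the two side walls fit between them.


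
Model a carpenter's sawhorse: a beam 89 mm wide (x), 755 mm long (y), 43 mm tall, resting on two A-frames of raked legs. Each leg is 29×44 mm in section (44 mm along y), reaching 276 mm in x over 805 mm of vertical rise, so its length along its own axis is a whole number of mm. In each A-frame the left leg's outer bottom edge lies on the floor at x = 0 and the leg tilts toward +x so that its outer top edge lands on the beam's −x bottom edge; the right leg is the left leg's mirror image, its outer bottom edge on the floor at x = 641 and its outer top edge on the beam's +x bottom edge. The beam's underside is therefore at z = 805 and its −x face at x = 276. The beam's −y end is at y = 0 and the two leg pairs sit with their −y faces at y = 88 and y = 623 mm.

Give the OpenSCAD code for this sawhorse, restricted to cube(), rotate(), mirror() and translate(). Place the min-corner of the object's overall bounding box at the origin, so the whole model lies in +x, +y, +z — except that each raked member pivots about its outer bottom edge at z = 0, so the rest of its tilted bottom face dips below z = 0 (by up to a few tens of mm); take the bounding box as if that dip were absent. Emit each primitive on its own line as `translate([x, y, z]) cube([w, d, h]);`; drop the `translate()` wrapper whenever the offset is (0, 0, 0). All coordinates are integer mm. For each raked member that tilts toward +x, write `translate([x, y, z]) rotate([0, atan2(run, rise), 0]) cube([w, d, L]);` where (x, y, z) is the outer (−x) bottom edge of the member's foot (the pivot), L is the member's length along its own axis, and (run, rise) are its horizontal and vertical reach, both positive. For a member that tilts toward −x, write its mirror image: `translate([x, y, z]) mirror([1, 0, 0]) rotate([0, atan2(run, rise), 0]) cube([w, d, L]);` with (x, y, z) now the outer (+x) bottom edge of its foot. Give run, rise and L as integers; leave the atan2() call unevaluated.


translate([276, 0, 805]) cube([89, 755, 43]);
translate([0, 88, 0]) rotate([0, atan2(276, 805), 0]) cube([29, 44, 851]);
translate([641, 88, 0]) mirror([1, 0, 0]) rotate([0, atan2(276, 805), 0]) cube([29, 44, 851]);
translate([0, 623, 0]) rotate([0, atan2(276, 805), 0]) cube([29, 44, 851]);
translate([641, 623, 0]) mirror([1, 0, 0]) rotate([0, atan2(276, 805), 0]) cube([29, 44, 851]);


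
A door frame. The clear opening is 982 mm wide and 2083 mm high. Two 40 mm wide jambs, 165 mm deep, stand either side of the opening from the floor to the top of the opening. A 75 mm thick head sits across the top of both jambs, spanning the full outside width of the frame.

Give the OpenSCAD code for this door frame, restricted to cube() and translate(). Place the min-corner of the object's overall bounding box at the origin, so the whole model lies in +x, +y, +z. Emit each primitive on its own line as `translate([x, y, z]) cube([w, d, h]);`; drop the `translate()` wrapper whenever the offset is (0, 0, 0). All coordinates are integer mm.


cube([40, 165, 2083]);
translate([1022, 0, 0]) cube([40, 165, 2083]);
translate([0, 0, 2083]) cube([1062, 165, 75]);


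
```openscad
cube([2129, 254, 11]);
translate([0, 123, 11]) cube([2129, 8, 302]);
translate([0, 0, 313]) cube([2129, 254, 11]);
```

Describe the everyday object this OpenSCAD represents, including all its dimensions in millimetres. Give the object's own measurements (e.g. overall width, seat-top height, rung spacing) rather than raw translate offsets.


An I-beam lying along x, 2129 mm long. Overall section height 324 mm. Two flanges 254 mm wide (y) and 11 mm thick, one on the floor and one at the top; a web 8 mm thick runs between them, centred on the flange width.


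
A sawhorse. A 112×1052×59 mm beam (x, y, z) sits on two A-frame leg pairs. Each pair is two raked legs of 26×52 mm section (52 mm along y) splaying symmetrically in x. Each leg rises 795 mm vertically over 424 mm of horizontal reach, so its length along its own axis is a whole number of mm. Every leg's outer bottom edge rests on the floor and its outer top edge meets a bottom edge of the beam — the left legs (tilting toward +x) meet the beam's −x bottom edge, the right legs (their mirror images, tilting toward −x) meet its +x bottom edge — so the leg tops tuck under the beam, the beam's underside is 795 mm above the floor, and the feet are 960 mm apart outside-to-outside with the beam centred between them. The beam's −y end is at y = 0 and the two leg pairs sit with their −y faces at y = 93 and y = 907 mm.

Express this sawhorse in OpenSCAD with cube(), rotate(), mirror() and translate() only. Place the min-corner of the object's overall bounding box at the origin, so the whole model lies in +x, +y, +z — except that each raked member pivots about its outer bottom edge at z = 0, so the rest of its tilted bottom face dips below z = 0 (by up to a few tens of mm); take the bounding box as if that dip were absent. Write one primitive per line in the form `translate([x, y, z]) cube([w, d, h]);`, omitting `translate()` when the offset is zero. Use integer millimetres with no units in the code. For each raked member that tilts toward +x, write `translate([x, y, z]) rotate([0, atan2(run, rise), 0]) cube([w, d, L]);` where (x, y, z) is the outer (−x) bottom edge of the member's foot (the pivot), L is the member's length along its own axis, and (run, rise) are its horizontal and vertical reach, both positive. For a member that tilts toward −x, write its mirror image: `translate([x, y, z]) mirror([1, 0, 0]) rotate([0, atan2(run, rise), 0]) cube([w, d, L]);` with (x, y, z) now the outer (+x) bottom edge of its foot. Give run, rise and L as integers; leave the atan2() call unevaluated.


// leg length = √(424² + 795²) = 901
// right-leg outer foot x = 2·424 + 112 = 960
// beam min-corner = (424, 0, 795)
translate([424, 0, 795]) cube([112, 1052, 59]);
translate([0, 93, 0]) rotate([0, atan2(424, 795), 0]) cube([26, 52, 901]);
translate([960, 93, 0]) mirror([1, 0, 0]) rotate([0, atan2(424, 795), 0]) cube([26, 52, 901]);
translate([0, 907, 0]) rotate([0, atan2(424, 795), 0]) cube([26, 52, 901]);
translate([960, 907, 0]) mirror([1, 0, 0]) rotate([0, atan2(424, 795), 0]) cube([26, 52, 901]);


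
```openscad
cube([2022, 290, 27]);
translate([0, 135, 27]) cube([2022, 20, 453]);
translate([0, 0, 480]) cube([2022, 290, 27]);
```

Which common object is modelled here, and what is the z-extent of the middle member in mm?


An I-beam. The web height is 453 mm.

Two wide flanges with a thin centred web — an I-beam. Overall 507 mm minus two 27 mm flanges gives a web of 507 − 2·27 = 453 mm.


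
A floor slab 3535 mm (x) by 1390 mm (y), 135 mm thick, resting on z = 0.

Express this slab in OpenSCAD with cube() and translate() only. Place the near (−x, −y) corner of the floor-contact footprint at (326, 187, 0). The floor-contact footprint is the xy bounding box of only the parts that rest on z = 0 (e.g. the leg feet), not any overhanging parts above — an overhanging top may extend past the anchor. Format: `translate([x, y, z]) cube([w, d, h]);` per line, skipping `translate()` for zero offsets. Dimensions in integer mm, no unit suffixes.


translate([326, 187, 0]) cube([3535, 1390, 135]);


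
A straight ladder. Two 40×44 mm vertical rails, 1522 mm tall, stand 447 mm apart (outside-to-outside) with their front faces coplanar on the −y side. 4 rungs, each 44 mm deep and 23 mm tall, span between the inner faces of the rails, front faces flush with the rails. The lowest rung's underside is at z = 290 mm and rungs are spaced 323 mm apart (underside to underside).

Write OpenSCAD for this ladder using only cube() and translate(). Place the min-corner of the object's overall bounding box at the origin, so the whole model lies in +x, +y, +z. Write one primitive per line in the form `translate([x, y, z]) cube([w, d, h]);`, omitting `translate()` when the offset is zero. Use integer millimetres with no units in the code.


cube([40, 44, 1522]);
translate([407, 0, 0]) cube([40, 44, 1522]);
translate([40, 0, 290]) cube([367, 44, 23]);
translate([40, 0, 613]) cube([367, 44, 23]);
translate([40, 0, 936]) cube([367, 44, 23]);
translate([40, 0, 1259]) cube([367, 44, 23]);


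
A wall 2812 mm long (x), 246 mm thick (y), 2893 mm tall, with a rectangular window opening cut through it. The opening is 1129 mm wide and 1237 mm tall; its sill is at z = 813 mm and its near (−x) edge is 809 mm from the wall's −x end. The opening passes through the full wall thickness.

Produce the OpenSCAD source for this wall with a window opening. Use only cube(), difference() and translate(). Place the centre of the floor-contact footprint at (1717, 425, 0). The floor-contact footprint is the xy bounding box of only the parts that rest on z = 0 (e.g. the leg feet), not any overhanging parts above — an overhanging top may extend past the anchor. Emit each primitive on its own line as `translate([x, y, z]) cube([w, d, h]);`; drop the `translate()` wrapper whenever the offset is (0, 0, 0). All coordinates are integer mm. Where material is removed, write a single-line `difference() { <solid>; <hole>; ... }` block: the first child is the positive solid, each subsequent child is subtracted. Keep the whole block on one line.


difference() { translate([311, 302, 0]) cube([2812, 246, 2893]); translate([1120, 302, 813]) cube([1129, 246, 1237]); }


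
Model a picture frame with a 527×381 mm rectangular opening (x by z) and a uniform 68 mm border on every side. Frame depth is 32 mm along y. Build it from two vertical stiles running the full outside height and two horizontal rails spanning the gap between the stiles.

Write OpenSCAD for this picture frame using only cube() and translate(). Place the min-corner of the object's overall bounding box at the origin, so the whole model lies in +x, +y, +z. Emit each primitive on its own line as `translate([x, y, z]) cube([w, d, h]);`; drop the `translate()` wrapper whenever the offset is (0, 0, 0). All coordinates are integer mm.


cube([68, 32, 517]);
translate([595, 0, 0]) cube([68, 32, 517]);
translate([68, 0, 0]) cube([527, 32, 68]);
translate([68, 0, 449]) cube([527, 32, 68]);


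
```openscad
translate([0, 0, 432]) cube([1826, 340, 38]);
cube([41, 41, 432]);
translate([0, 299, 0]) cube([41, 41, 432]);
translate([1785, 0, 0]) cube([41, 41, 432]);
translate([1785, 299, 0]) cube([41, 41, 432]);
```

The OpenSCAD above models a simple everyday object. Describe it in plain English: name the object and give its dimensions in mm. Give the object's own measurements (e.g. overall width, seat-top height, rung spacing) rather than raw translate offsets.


A long wooden bench with a 1826 mm (x) × 340 mm (y) seat, 38 mm thick, its top surface 470 mm above the floor. Four 41 mm square legs at the seat corners, flush with the edges, run from z = 0 to the seat underside.


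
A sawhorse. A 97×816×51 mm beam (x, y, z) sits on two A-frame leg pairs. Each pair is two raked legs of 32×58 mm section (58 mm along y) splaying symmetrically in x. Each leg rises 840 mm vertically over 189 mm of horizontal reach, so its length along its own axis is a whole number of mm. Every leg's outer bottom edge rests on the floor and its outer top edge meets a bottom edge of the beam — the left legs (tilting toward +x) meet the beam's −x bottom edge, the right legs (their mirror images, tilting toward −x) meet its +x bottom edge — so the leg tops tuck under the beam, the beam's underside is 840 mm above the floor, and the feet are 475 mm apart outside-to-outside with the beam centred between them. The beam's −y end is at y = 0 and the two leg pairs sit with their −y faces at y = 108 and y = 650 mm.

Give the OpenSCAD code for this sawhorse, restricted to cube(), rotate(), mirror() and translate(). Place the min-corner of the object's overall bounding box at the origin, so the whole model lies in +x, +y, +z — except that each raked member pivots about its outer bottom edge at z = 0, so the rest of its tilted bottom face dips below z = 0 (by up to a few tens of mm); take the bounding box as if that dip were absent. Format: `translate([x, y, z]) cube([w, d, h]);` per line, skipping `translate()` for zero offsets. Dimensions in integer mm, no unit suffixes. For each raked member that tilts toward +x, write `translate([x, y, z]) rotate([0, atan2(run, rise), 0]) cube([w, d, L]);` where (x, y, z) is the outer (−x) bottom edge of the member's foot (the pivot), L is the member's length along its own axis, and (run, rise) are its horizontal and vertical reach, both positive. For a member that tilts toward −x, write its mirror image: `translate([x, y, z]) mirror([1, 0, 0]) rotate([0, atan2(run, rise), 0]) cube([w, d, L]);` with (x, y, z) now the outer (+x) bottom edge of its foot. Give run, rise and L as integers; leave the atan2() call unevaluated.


translate([189, 0, 840]) cube([97, 816, 51]);
translate([0, 108, 0]) rotate([0, atan2(189, 840), 0]) cube([32, 58, 861]);
translate([475, 108, 0]) mirror([1, 0, 0]) rotate([0, atan2(189, 840), 0]) cube([32, 58, 861]);
translate([0, 650, 0]) rotate([0, atan2(189, 840), 0]) cube([32, 58, 861]);
translate([475, 650, 0]) mirror([1, 0, 0]) rotate([0, atan2(189, 840), 0]) cube([32, 58, 861]);
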